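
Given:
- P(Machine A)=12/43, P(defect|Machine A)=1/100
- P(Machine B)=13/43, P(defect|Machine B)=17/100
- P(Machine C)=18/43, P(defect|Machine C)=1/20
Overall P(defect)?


P(B) = Σ P(B|Aᵢ)×P(Aᵢ)
  1/100×12/43 = 3/1075
  17/100×13/43 = 221/4300
  1/20×18/43 = 9/430
Sum = 323/4300

P(defect) = 323/4300 ≈ 7.51%


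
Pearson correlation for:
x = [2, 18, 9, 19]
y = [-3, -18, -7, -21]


n=4, Σx=48, Σy=-49, Σxy=-792, Σx²=770, Σy²=823
r = (4×(-792) - 48×(-49))/√((4×770 - 48²)(4×823 - (-49)²))
= -816/√(776×891) = -816/√691416 ≈ -816/831.5143 ≈ -0.9813

r ≈ -0.9813


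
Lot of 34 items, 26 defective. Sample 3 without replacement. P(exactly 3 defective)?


Hypergeometric: C(26,3)×C(8,0)/C(34,3)
= 2600×1/5984 = 325/748

P(X=3) = 325/748 ≈ 43.45%


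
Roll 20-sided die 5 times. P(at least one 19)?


P(no 19)^5 = (19/20)^5 = 2476099/3200000
P(≥1) = 1 - 2476099/3200000 = 723901/3200000

P = 723901/3200000 ≈ 22.62%


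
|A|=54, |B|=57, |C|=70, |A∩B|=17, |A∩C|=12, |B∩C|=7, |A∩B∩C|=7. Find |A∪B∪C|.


|A∪B∪C| = 54+57+70-17-12-7+7 = 152

|A∪B∪C| = 152


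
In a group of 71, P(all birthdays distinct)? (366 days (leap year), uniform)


P(all different) = Π(366-i)/366 for i=0..70
= (366/366)×(365/366)×...×(296/366)
= 0.000694

P ≈ 0.0007 ≈ 0.07%


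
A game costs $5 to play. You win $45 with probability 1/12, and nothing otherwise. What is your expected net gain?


E[gain] = (45-5)×1/12 + (-5)×11/12
= 10/3 - 55/12 = -5/4

Expected net gain = $-5/4 ≈ $-1.25


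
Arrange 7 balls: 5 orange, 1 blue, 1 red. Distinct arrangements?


7!/(5!×1!×1!) = 42

42


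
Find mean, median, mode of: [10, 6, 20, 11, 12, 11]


Sorted: [6, 10, 11, 11, 12, 20]
Mean = 70/6 = 35/3
Median = 11
Freq: {10: 1, 6: 1, 20: 1, 11: 2, 12: 1}
Mode: [11]

Mean=35/3, Median=11, Mode=11


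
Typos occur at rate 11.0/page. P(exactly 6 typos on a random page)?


Poisson(λ=11.0): P(X=6) = e^(-λ)×λ^k/k!
= e^(-11.0) × 11.0^6 / 6!
≈ 1.670170079e-05 × 1771561 / 720 ≈ 0.041095

P(X=6) ≈ 0.041095 ≈ 4.11%


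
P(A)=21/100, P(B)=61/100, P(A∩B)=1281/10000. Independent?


P(A)×P(B) = 1281/10000
P(A∩B) = 1281/10000
Equal ✓ → Independent

Yes, independent


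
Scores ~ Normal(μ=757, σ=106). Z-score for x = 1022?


z = (x - μ)/σ = (1022 - 757)/106 = 2.5

z = 2.5


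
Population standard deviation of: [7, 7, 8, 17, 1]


Mean = 40/5 = 8
  (7-8)²=1
  (7-8)²=1
  (8-8)²=0
  (17-8)²=81
  (1-8)²=49
Σ(x-μ)² = 132
σ² = 132/5

σ = √(132/5) ≈ 5.1381


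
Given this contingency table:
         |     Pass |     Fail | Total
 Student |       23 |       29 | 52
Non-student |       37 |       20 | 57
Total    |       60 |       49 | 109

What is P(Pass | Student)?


P(Pass | Student) = 23/(23+29) = 23/52

P(Pass|Student) = 23/52 ≈ 44.23%


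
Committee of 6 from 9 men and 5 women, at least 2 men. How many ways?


Count by #men:
  2M,4W: C(9,2)×C(5,4)=180
  3M,3W: C(9,3)×C(5,3)=840
  4M,2W: C(9,4)×C(5,2)=1260
  5M,1W: C(9,5)×C(5,1)=630
  6M,0W: C(9,6)×C(5,0)=84
Total = 2994

2994


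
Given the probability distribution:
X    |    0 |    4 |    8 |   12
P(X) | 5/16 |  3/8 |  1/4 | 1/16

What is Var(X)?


E[X] = 17/4
E[X²] = 31
Var(X) = E[X²] - (E[X])² = 31 - 289/16 = 207/16

Var(X) = 207/16 ≈ 12.9375


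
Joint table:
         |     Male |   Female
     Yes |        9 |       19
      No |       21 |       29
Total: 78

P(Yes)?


P(Yes) = (9+19)/78 = 28/78 = 14/39

P(Yes) = 14/39 ≈ 35.90%


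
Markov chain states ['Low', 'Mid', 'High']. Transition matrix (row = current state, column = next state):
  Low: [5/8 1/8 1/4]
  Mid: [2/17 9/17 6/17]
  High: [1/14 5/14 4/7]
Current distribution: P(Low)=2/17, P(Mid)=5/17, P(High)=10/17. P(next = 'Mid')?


P(next=Mid) = Σᵢ P(now=i)×P(i→Mid)
= 2/17×1/8 + 5/17×9/17 + 10/17×5/14
= 1/68 + 45/289 + 25/119 = 3079/8092

P = 3079/8092 ≈ 0.3805


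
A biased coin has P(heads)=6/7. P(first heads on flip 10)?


Geometric: P(X=10) = (1-p)^(k-1)×p = (1/7)^9×6/7 = 6/282475249

P(X=10) = 6/282475249 ≈ 0.00%


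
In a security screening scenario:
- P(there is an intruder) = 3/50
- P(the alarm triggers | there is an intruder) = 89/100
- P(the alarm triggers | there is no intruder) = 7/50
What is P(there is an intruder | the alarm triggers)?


Using Bayes' theorem:
P(A|B) = P(B|A)·P(A) / P(B)

P(the alarm triggers) = 89/100 × 3/50 + 7/50 × 47/50
= 267/5000 + 329/2500 = 37/200

P(there is an intruder|the alarm triggers) = (267/5000) / (37/200) = 267/925

P(there is an intruder|the alarm triggers) = 267/925 ≈ 28.86%


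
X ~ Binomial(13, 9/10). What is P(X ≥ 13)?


P(X ≥ 13) = Σ P(X=i) for i=13..13
P(X=13) = 2541865828329/10000000000000
Sum = 2541865828329/10000000000000

P(X ≥ 13) = 2541865828329/10000000000000 ≈ 25.42%


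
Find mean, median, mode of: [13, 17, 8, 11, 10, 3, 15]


Sorted: [3, 8, 10, 11, 13, 15, 17]
Mean = 77/7 = 11
Median = 11
Freq: {13: 1, 17: 1, 8: 1, 11: 1, 10: 1, 3: 1, 15: 1}
Mode: No mode

Mean=11, Median=11, Mode=No mode


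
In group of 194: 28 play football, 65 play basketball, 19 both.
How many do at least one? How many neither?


|A∪B| = 28+65-19 = 74
Neither = 194-74 = 120

At least one: 74; Neither: 120


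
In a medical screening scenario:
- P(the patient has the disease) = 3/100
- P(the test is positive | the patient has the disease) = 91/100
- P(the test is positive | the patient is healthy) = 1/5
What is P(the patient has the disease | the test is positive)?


Using Bayes' theorem:
P(A|B) = P(B|A)·P(A) / P(B)

P(the test is positive) = 91/100 × 3/100 + 1/5 × 97/100
= 273/10000 + 97/500 = 2213/10000

P(the patient has the disease|the test is positive) = (273/10000) / (2213/10000) = 273/2213

P(the patient has the disease|the test is positive) = 273/2213 ≈ 12.34%


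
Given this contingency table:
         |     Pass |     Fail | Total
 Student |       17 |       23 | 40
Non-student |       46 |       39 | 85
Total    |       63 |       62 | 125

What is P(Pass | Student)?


P(Pass | Student) = 17/(17+23) = 17/40

P(Pass|Student) = 17/40 ≈ 42.50%


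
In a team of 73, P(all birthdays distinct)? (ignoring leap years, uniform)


P(all different) = Π(365-i)/365 for i=0..72
= (365/365)×(364/365)×...×(293/365)
= 0.000439

P ≈ 0.0004 ≈ 0.04%


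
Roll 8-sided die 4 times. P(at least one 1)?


P(no 1)^4 = (7/8)^4 = 2401/4096
P(≥1) = 1 - 2401/4096 = 1695/4096

P = 1695/4096 ≈ 41.38%


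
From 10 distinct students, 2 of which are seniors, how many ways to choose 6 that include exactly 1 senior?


Choose 1 of the 2 seniors and 5 of the other 8 students:
C(2,1)×C(8,5) = 2×56 = 112

112


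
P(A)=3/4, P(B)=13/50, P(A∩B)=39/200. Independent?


P(A)×P(B) = 39/200
P(A∩B) = 39/200
Equal ✓ → Independent

Yes, independent


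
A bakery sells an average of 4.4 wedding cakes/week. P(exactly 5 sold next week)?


Poisson(λ=4.4): P(X=5) = e^(-λ)×λ^k/k!
= e^(-4.4) × 4.4^5 / 5!
≈ 0.0122773399 × 1649.16224 / 120 ≈ 0.168728

P(X=5) ≈ 0.168728 ≈ 16.87%


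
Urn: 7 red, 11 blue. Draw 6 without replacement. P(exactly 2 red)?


Hypergeometric: C(7,2)×C(11,4)/C(18,6)
= 21×330/18564 = 165/442

P(X=2) = 165/442 ≈ 37.33%


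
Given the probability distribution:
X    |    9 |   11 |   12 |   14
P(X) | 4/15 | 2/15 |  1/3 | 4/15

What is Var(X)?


E[X] = 58/5
E[X²] = 138
Var(X) = E[X²] - (E[X])² = 138 - 3364/25 = 86/25

Var(X) = 86/25 ≈ 3.4400


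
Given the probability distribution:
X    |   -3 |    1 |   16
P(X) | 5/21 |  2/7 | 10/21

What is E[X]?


E[X] = Σ x·P(X=x)
= (-3)×(5/21) + (1)×(2/7) + (16)×(10/21)
= 151/21

E[X] = 151/21


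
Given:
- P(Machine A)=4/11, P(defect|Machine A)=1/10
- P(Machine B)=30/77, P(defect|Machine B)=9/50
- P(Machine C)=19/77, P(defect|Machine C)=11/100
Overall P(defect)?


P(B) = Σ P(B|Aᵢ)×P(Aᵢ)
  1/10×4/11 = 2/55
  9/50×30/77 = 27/385
  11/100×19/77 = 19/700
Sum = 147/1100

P(defect) = 147/1100 ≈ 13.36%


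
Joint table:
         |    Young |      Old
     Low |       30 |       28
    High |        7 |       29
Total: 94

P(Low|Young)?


P(Low|Young) = 30/(30+7) = 30/37

P = 30/37 ≈ 81.08%


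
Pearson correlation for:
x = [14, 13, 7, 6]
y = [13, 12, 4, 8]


n=4, Σx=40, Σy=37, Σxy=414, Σx²=450, Σy²=393
r = (4×414 - 40×37)/√((4×450 - 40²)(4×393 - 37²))
= 176/√(200×203) = 176/√40600 ≈ 176/201.4944 ≈ 0.8735

r ≈ 0.8735


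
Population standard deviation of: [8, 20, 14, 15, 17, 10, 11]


Mean = 95/7
  (8-95/7)²=1521/49
  (20-95/7)²=2025/49
  (14-95/7)²=9/49
  (15-95/7)²=100/49
  (17-95/7)²=576/49
  (10-95/7)²=625/49
  (11-95/7)²=324/49
Σ(x-μ)² = 740/7
σ² = (740/7)/7 = 740/49

σ = √(740/49) ≈ 3.8861


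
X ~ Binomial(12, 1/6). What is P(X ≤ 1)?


P(X ≤ 1) = Σ P(X=i) for i=0..1
P(X=0) = 244140625/2176782336
P(X=1) = 48828125/181398528
Sum = 830078125/2176782336

P(X ≤ 1) = 830078125/2176782336 ≈ 38.13%


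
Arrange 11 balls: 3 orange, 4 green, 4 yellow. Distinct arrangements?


11!/(3!×4!×4!) = 11550

11550


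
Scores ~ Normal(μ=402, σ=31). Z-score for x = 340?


z = (x - μ)/σ = (340 - 402)/31 = -2.0

z = -2.0


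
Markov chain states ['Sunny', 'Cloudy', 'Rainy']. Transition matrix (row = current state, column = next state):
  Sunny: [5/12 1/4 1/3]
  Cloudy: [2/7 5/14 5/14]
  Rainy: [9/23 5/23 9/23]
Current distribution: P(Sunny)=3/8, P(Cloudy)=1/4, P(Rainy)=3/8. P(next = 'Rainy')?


P(next=Rainy) = Σᵢ P(now=i)×P(i→Rainy)
= 3/8×1/3 + 1/4×5/14 + 3/8×9/23
= 1/8 + 5/56 + 27/184 = 465/1288

P = 465/1288 ≈ 0.3610


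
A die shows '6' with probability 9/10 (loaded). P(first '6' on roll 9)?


Geometric: P(X=9) = (1-p)^(k-1)×p = (1/10)^8×9/10 = 9/1000000000

P(X=9) = 9/1000000000 ≈ 0.00%


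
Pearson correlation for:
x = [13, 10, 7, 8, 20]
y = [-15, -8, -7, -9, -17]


n=5, Σx=58, Σy=-56, Σxy=-736, Σx²=782, Σy²=708
r = (5×(-736) - 58×(-56))/√((5×782 - 58²)(5×708 - (-56)²))
= -432/√(546×404) = -432/√220584 ≈ -432/469.6637 ≈ -0.9198

r ≈ -0.9198


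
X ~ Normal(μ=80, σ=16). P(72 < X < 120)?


z₁=(72-80)/16=-0.5, z₂=(120-80)/16=2.5
P = Φ(2.5) - Φ(-0.5) = 0.993790 - 0.308538 = 0.685252 ≈ 0.6853

P(72 < X < 120) ≈ 0.6853


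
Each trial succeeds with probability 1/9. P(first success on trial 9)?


Geometric: P(X=9) = (1-p)^(k-1)×p = (8/9)^8×1/9 = 16777216/387420489

P(X=9) = 16777216/387420489 ≈ 4.33%


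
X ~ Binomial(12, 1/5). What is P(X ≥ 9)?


P(X ≥ 9) = Σ P(X=i) for i=9..12
P(X=9) = 2816/48828125
P(X=10) = 1056/244140625
P(X=11) = 48/244140625
P(X=12) = 1/244140625
Sum = 3037/48828125

P(X ≥ 9) = 3037/48828125 ≈ 0.01%


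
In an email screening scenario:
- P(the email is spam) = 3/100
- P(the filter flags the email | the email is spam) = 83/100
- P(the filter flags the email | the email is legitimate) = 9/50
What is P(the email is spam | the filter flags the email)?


Using Bayes' theorem:
P(A|B) = P(B|A)·P(A) / P(B)

P(the filter flags the email) = 83/100 × 3/100 + 9/50 × 97/100
= 249/10000 + 873/5000 = 399/2000

P(the email is spam|the filter flags the email) = (249/10000) / (399/2000) = 83/665

P(the email is spam|the filter flags the email) = 83/665 ≈ 12.48%


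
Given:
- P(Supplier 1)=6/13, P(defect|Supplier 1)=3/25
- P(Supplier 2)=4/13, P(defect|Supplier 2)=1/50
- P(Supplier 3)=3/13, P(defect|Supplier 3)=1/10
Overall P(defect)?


P(B) = Σ P(B|Aᵢ)×P(Aᵢ)
  3/25×6/13 = 18/325
  1/50×4/13 = 2/325
  1/10×3/13 = 3/130
Sum = 11/130

P(defect) = 11/130 ≈ 8.46%


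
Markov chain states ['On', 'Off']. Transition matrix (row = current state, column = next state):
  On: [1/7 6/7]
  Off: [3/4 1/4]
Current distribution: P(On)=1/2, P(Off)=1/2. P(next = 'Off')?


P(next=Off) = Σᵢ P(now=i)×P(i→Off)
= 1/2×6/7 + 1/2×1/4
= 3/7 + 1/8 = 31/56

P = 31/56 ≈ 0.5536


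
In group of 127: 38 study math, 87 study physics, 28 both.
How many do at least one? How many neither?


|A∪B| = 38+87-28 = 97
Neither = 127-97 = 30

At least one: 97; Neither: 30


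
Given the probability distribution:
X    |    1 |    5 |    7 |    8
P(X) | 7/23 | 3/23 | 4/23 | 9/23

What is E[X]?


E[X] = Σ x·P(X=x)
= (1)×(7/23) + (5)×(3/23) + (7)×(4/23) + (8)×(9/23)
= 122/23

E[X] = 122/23


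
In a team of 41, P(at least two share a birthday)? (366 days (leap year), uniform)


P(all different) = Π(366-i)/366 for i=0..40
= 0.097493
P(match) = 1 - 0.097493 = 0.902507

P ≈ 0.9025 ≈ 90.25%


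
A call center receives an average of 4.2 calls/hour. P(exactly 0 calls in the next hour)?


Poisson(λ=4.2): P(X=0) = e^(-λ)×λ^k/k!
= e^(-4.2) × 4.2^0 / 0!
≈ 0.01499557682 × 1 / 1 ≈ 0.014996

P(X=0) ≈ 0.014996 ≈ 1.50%


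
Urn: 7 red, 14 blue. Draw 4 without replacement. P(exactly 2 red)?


Hypergeometric: C(7,2)×C(14,2)/C(21,4)
= 21×91/5985 = 91/285

P(X=2) = 91/285 ≈ 31.93%


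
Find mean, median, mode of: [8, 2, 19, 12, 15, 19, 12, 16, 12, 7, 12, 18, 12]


Sorted: [2, 7, 8, 12, 12, 12, 12, 12, 15, 16, 18, 19, 19]
Mean = 164/13
Median = 12
Freq: {8: 1, 2: 1, 19: 2, 12: 5, 15: 1, 16: 1, 7: 1, 18: 1}
Mode: [12]

Mean=164/13, Median=12, Mode=12


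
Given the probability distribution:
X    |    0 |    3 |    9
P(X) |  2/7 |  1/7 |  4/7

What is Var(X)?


E[X] = 39/7
E[X²] = 333/7
Var(X) = E[X²] - (E[X])² = 333/7 - 1521/49 = 810/49

Var(X) = 810/49 ≈ 16.5306


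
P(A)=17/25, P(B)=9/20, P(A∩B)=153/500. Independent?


P(A)×P(B) = 153/500
P(A∩B) = 153/500
Equal ✓ → Independent

Yes, independent


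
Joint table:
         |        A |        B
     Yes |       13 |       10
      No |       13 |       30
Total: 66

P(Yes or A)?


P(Yes∨A) = P(Yes) + P(A) - P(Yes∧A)
= (23 + 26 - 13)/66 = 36/66 = 6/11

P = 6/11 ≈ 54.55%


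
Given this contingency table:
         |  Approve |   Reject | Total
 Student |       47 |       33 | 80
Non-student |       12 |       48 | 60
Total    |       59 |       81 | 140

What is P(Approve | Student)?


P(Approve | Student) = 47/(47+33) = 47/80

P(Approve|Student) = 47/80 ≈ 58.75%


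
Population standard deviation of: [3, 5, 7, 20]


Mean = 35/4
  (3-35/4)²=529/16
  (5-35/4)²=225/16
  (7-35/4)²=49/16
  (20-35/4)²=2025/16
Σ(x-μ)² = 707/4
σ² = (707/4)/4 = 707/16

σ = √(707/16) ≈ 6.6474


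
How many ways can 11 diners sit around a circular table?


Circular arrangements of 11 distinct objects: fix one position to break rotational symmetry.
(n-1)! = 10! = 3628800

3628800


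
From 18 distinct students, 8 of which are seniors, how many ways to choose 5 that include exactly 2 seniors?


Choose 2 of the 8 seniors and 3 of the other 10 students:
C(8,2)×C(10,3) = 28×120 = 3360

3360


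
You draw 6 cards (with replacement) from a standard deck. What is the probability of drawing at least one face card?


P(not a face card) = 40/52 = 10/13
P(none in 6 draws) = (10/13)^6 = 1000000/4826809
P(≥1 face card) = 1 - 1000000/4826809 = 3826809/4826809

P = 3826809/4826809 ≈ 79.28%


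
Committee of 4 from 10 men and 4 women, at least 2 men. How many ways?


Count by #men:
  2M,2W: C(10,2)×C(4,2)=270
  3M,1W: C(10,3)×C(4,1)=480
  4M,0W: C(10,4)×C(4,0)=210
Total = 960

960


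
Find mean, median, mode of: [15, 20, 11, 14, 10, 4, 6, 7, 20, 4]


Sorted: [4, 4, 6, 7, 10, 11, 14, 15, 20, 20]
Mean = 111/10
Median = 21/2
Freq: {15: 1, 20: 2, 11: 1, 14: 1, 10: 1, 4: 2, 6: 1, 7: 1}
Mode: [4, 20]

Mean=111/10, Median=21/2, Mode=[4, 20]


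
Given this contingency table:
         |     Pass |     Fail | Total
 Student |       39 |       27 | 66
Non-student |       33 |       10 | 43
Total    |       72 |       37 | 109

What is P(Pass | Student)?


P(Pass | Student) = 39/(39+27) = 39/66 = 13/22

P(Pass|Student) = 13/22 ≈ 59.09%


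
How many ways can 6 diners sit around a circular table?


Circular arrangements of 6 distinct objects: fix one position to break rotational symmetry.
(n-1)! = 5! = 120

120


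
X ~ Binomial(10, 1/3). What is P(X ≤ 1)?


P(X ≤ 1) = Σ P(X=i) for i=0..1
P(X=0) = 1024/59049
P(X=1) = 5120/59049
Sum = 2048/19683

P(X ≤ 1) = 2048/19683 ≈ 10.40%


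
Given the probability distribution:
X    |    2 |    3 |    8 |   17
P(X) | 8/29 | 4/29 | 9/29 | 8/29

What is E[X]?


E[X] = Σ x·P(X=x)
= (2)×(8/29) + (3)×(4/29) + (8)×(9/29) + (17)×(8/29)
= 236/29

E[X] = 236/29


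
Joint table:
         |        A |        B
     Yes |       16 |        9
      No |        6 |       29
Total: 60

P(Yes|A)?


P(Yes|A) = 16/(16+6) = 16/22 = 8/11

P = 8/11 ≈ 72.73%


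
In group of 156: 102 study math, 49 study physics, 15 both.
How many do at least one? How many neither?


|A∪B| = 102+49-15 = 136
Neither = 156-136 = 20

At least one: 136; Neither: 20


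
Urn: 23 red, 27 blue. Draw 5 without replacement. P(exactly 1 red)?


Hypergeometric: C(23,1)×C(27,4)/C(50,5)
= 23×17550/2118760 = 1755/9212

P(X=1) = 1755/9212 ≈ 19.05%


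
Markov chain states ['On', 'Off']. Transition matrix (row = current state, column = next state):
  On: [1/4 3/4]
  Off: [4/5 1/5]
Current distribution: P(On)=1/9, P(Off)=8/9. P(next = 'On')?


P(next=On) = Σᵢ P(now=i)×P(i→On)
= 1/9×1/4 + 8/9×4/5
= 1/36 + 32/45 = 133/180

P = 133/180 ≈ 0.7389


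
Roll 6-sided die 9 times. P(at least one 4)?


P(no 4)^9 = (5/6)^9 = 1953125/10077696
P(≥1) = 1 - 1953125/10077696 = 8124571/10077696

P = 8124571/10077696 ≈ 80.62%


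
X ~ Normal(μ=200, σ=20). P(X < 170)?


z = (170-200)/20 = -1.5
P(Z < -1.5) = 0.0668

P(X < 170) ≈ 0.0668


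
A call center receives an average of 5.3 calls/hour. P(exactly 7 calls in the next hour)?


Poisson(λ=5.3): P(X=7) = e^(-λ)×λ^k/k!
= e^(-5.3) × 5.3^7 / 7!
≈ 0.004991593907 × 117471.113984 / 5040 ≈ 0.116343

P(X=7) ≈ 0.116343 ≈ 11.63%


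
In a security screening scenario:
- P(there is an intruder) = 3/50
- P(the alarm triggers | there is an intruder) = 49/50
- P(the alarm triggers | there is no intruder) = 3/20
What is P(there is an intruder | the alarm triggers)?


Using Bayes' theorem:
P(A|B) = P(B|A)·P(A) / P(B)

P(the alarm triggers) = 49/50 × 3/50 + 3/20 × 47/50
= 147/2500 + 141/1000 = 999/5000

P(there is an intruder|the alarm triggers) = (147/2500) / (999/5000) = 98/333

P(there is an intruder|the alarm triggers) = 98/333 ≈ 29.43%


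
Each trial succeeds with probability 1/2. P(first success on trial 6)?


Geometric: P(X=6) = (1-p)^(k-1)×p = (1/2)^5×1/2 = 1/64

P(X=6) = 1/64 ≈ 1.56%


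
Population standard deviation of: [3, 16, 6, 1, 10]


Mean = 36/5
  (3-36/5)²=441/25
  (16-36/5)²=1936/25
  (6-36/5)²=36/25
  (1-36/5)²=961/25
  (10-36/5)²=196/25
Σ(x-μ)² = 714/5
σ² = (714/5)/5 = 714/25

σ = √(714/25) ≈ 5.3442


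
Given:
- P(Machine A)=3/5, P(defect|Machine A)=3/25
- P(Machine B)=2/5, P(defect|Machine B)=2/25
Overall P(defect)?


P(B) = Σ P(B|Aᵢ)×P(Aᵢ)
  3/25×3/5 = 9/125
  2/25×2/5 = 4/125
Sum = 13/125

P(defect) = 13/125 ≈ 10.40%


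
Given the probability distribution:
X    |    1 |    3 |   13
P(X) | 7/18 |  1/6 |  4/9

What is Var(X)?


E[X] = 20/3
E[X²] = 77
Var(X) = E[X²] - (E[X])² = 77 - 400/9 = 293/9

Var(X) = 293/9 ≈ 32.5556


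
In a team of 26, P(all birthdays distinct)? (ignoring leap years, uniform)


P(all different) = Π(365-i)/365 for i=0..25
= (365/365)×(364/365)×...×(340/365)
= 0.401759

P ≈ 0.4018 ≈ 40.18%


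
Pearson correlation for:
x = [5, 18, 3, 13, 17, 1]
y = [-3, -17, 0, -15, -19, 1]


n=6, Σx=57, Σy=-53, Σxy=-838, Σx²=817, Σy²=885
r = (6×(-838) - 57×(-53))/√((6×817 - 57²)(6×885 - (-53)²))
= -2007/√(1653×2501) = -2007/√4134153 ≈ -2007/2033.2617 ≈ -0.9871

r ≈ -0.9871


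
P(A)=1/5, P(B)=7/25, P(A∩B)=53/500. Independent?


P(A)×P(B) = 7/125
P(A∩B) = 53/500
Not equal → NOT independent

No, not independent


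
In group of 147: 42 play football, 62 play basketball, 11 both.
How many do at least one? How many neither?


|A∪B| = 42+62-11 = 93
Neither = 147-93 = 54

At least one: 93; Neither: 54


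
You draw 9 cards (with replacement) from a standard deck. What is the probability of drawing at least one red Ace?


P(not a red Ace) = 50/52 = 25/26
P(none in 9 draws) = (25/26)^9 = 3814697265625/5429503678976
P(≥1 red Ace) = 1 - 3814697265625/5429503678976 = 1614806413351/5429503678976

P = 1614806413351/5429503678976 ≈ 29.74%


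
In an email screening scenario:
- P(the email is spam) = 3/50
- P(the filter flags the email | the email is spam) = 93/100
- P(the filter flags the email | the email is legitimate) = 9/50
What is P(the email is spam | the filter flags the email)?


Using Bayes' theorem:
P(A|B) = P(B|A)·P(A) / P(B)

P(the filter flags the email) = 93/100 × 3/50 + 9/50 × 47/50
= 279/5000 + 423/2500 = 9/40

P(the email is spam|the filter flags the email) = (279/5000) / (9/40) = 31/125

P(the email is spam|the filter flags the email) = 31/125 ≈ 24.80%


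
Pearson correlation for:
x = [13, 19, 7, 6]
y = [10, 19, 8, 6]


n=4, Σx=45, Σy=43, Σxy=583, Σx²=615, Σy²=561
r = (4×583 - 45×43)/√((4×615 - 45²)(4×561 - 43²))
= 397/√(435×395) = 397/√171825 ≈ 397/414.5178 ≈ 0.9577

r ≈ 0.9577


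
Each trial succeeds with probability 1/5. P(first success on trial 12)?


Geometric: P(X=12) = (1-p)^(k-1)×p = (4/5)^11×1/5 = 4194304/244140625

P(X=12) = 4194304/244140625 ≈ 1.72%


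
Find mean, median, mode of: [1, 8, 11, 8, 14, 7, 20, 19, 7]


Sorted: [1, 7, 7, 8, 8, 11, 14, 19, 20]
Mean = 95/9
Median = 8
Freq: {1: 1, 8: 2, 11: 1, 14: 1, 7: 2, 20: 1, 19: 1}
Mode: [7, 8]

Mean=95/9, Median=8, Mode=[7, 8]


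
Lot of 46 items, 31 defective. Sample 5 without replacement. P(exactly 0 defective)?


Hypergeometric: C(31,0)×C(15,5)/C(46,5)
= 1×3003/1370754 = 13/5934

P(X=0) = 13/5934 ≈ 0.22%


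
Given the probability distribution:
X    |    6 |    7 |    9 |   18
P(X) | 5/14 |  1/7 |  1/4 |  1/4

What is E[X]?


E[X] = Σ x·P(X=x)
= (6)×(5/14) + (7)×(1/7) + (9)×(1/4) + (18)×(1/4)
= 277/28

E[X] = 277/28


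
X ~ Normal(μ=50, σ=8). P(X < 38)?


z = (38-50)/8 = -1.5
P(Z < -1.5) = 0.0668

P(X < 38) ≈ 0.0668


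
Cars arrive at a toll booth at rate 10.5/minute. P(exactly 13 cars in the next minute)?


Poisson(λ=10.5): P(X=13) = e^(-λ)×λ^k/k!
= e^(-10.5) × 10.5^13 / 13!
≈ 2.753644935e-05 × 1.88564914232e+13 / 6227020800 ≈ 0.083385

P(X=13) ≈ 0.083385 ≈ 8.34%


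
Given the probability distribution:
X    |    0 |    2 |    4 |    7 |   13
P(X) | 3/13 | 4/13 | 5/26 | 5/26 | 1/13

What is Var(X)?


E[X] = 97/26
E[X²] = 695/26
Var(X) = E[X²] - (E[X])² = 695/26 - 9409/676 = 8661/676

Var(X) = 8661/676 ≈ 12.8121


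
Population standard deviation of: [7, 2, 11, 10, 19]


Mean = 49/5
  (7-49/5)²=196/25
  (2-49/5)²=1521/25
  (11-49/5)²=36/25
  (10-49/5)²=1/25
  (19-49/5)²=2116/25
Σ(x-μ)² = 774/5
σ² = (774/5)/5 = 774/25

σ = √(774/25) ≈ 5.5642


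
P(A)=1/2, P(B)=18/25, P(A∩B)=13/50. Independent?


P(A)×P(B) = 9/25
P(A∩B) = 13/50
Not equal → NOT independent

No, not independent


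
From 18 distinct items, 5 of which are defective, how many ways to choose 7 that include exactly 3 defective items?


Choose 3 of the 5 defective items and 4 of the other 13 items:
C(5,3)×C(13,4) = 10×715 = 7150

7150


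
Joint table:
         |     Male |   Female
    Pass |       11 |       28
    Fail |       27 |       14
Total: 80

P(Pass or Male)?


P(Pass∨Male) = P(Pass) + P(Male) - P(Pass∧Male)
= (39 + 38 - 11)/80 = 66/80 = 33/40

P = 33/40 ≈ 82.50%


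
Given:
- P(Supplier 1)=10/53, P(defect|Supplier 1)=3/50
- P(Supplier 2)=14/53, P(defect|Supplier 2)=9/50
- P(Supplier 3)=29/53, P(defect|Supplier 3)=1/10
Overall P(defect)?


P(B) = Σ P(B|Aᵢ)×P(Aᵢ)
  3/50×10/53 = 3/265
  9/50×14/53 = 63/1325
  1/10×29/53 = 29/530
Sum = 301/2650

P(defect) = 301/2650 ≈ 11.36%


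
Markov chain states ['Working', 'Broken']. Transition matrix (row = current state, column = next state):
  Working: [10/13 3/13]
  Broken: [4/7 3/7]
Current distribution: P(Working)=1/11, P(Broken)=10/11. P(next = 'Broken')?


P(next=Broken) = Σᵢ P(now=i)×P(i→Broken)
= 1/11×3/13 + 10/11×3/7
= 3/143 + 30/77 = 411/1001

P = 411/1001 ≈ 0.4106


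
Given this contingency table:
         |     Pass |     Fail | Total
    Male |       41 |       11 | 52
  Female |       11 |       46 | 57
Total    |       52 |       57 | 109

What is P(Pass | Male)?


P(Pass | Male) = 41/(41+11) = 41/52

P(Pass|Male) = 41/52 ≈ 78.85%


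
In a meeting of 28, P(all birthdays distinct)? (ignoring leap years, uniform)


P(all different) = Π(365-i)/365 for i=0..27
= (365/365)×(364/365)×...×(338/365)
= 0.345539

P ≈ 0.3455 ≈ 34.55%


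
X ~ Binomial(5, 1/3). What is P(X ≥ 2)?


P(X ≥ 2) = Σ P(X=i) for i=2..5
P(X=2) = 80/243
P(X=3) = 40/243
P(X=4) = 10/243
P(X=5) = 1/243
Sum = 131/243

P(X ≥ 2) = 131/243 ≈ 53.91%


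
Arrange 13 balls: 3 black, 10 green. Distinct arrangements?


13!/(3!×10!) = 286

286


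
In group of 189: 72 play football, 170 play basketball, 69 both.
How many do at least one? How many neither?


|A∪B| = 72+170-69 = 173
Neither = 189-173 = 16

At least one: 173; Neither: 16


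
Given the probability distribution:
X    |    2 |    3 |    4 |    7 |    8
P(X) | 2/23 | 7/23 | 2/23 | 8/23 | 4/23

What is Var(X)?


E[X] = 121/23
E[X²] = 751/23
Var(X) = E[X²] - (E[X])² = 751/23 - 14641/529 = 2632/529

Var(X) = 2632/529 ≈ 4.9754


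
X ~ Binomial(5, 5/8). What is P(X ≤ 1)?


P(X ≤ 1) = Σ P(X=i) for i=0..1
P(X=0) = 243/32768
P(X=1) = 2025/32768
Sum = 567/8192

P(X ≤ 1) = 567/8192 ≈ 6.92%


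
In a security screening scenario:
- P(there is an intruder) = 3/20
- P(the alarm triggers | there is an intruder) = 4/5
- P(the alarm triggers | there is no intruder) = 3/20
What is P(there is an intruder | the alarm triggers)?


Using Bayes' theorem:
P(A|B) = P(B|A)·P(A) / P(B)

P(the alarm triggers) = 4/5 × 3/20 + 3/20 × 17/20
= 3/25 + 51/400 = 99/400

P(there is an intruder|the alarm triggers) = (3/25) / (99/400) = 16/33

P(there is an intruder|the alarm triggers) = 16/33 ≈ 48.48%


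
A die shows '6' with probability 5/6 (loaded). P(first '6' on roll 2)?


Geometric: P(X=2) = (1-p)^(k-1)×p = (1/6)^1×5/6 = 5/36

P(X=2) = 5/36 ≈ 13.89%


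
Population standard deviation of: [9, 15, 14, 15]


Mean = 53/4
  (9-53/4)²=289/16
  (15-53/4)²=49/16
  (14-53/4)²=9/16
  (15-53/4)²=49/16
Σ(x-μ)² = 99/4
σ² = (99/4)/4 = 99/16

σ = √(99/16) ≈ 2.4875


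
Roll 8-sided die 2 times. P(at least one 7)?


P(no 7)^2 = (7/8)^2 = 49/64
P(≥1) = 1 - 49/64 = 15/64

P = 15/64 ≈ 23.44%


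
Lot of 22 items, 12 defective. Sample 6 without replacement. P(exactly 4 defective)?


Hypergeometric: C(12,4)×C(10,2)/C(22,6)
= 495×45/74613 = 675/2261

P(X=4) = 675/2261 ≈ 29.85%


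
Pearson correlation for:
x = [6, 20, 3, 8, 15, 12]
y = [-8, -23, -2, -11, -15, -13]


n=6, Σx=64, Σy=-72, Σxy=-983, Σx²=878, Σy²=1112
r = (6×(-983) - 64×(-72))/√((6×878 - 64²)(6×1112 - (-72)²))
= -1290/√(1172×1488) = -1290/√1743936 ≈ -1290/1320.5817 ≈ -0.9768

r ≈ -0.9768


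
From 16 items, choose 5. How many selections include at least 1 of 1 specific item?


Complement: C(16,5) - C(15,5) = 4368 - 3003 = 1365

1365


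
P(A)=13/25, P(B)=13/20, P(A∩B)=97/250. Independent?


P(A)×P(B) = 169/500
P(A∩B) = 97/250
Not equal → NOT independent

No, not independent


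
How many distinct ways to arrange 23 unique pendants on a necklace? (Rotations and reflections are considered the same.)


Free circular arrangements: rotations and reflections both identified.
(n-1)!/2 = 22!/2 = 1124000727777607680000/2 = 562000363888803840000

562000363888803840000


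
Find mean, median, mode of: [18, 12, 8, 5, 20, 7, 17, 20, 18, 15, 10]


Sorted: [5, 7, 8, 10, 12, 15, 17, 18, 18, 20, 20]
Mean = 150/11
Median = 15
Freq: {18: 2, 12: 1, 8: 1, 5: 1, 20: 2, 7: 1, 17: 1, 15: 1, 10: 1}
Mode: [18, 20]

Mean=150/11, Median=15, Mode=[18, 20]


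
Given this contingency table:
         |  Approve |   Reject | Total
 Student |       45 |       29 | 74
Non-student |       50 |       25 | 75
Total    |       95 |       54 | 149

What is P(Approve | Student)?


P(Approve | Student) = 45/(45+29) = 45/74

P(Approve|Student) = 45/74 ≈ 60.81%


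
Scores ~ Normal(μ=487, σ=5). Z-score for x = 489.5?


z = (x - μ)/σ = (489.5 - 487)/5 = 0.5

z = 0.5


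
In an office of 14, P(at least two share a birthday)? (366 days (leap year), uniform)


P(all different) = Π(366-i)/366 for i=0..13
= 0.777440
P(match) = 1 - 0.777440 = 0.222560

P ≈ 0.2226 ≈ 22.26%


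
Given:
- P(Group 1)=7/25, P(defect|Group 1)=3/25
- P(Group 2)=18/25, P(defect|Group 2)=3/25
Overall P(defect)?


P(B) = Σ P(B|Aᵢ)×P(Aᵢ)
  3/25×7/25 = 21/625
  3/25×18/25 = 54/625
Sum = 3/25

P(defect) = 3/25 ≈ 12.00%


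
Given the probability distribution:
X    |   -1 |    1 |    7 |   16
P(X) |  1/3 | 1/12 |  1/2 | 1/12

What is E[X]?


E[X] = Σ x·P(X=x)
= (-1)×(1/3) + (1)×(1/12) + (7)×(1/2) + (16)×(1/12)
= 55/12

E[X] = 55/12


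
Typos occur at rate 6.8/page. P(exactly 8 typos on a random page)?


Poisson(λ=6.8): P(X=8) = e^(-λ)×λ^k/k!
= e^(-6.8) × 6.8^8 / 8!
≈ 0.001113775148 × 4571632.39653 / 40320 ≈ 0.126284

P(X=8) ≈ 0.126284 ≈ 12.63%


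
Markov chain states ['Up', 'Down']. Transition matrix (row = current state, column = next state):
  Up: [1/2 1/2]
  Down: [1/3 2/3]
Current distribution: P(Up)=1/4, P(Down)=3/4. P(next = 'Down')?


P(next=Down) = Σᵢ P(now=i)×P(i→Down)
= 1/4×1/2 + 3/4×2/3
= 1/8 + 1/2 = 5/8

P = 5/8 ≈ 0.6250


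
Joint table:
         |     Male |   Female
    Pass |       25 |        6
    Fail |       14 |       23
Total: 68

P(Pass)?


P(Pass) = (25+6)/68 = 31/68

P(Pass) = 31/68 ≈ 45.59%


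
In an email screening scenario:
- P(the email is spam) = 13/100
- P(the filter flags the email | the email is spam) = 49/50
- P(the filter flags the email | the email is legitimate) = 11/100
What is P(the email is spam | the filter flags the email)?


Using Bayes' theorem:
P(A|B) = P(B|A)·P(A) / P(B)

P(the filter flags the email) = 49/50 × 13/100 + 11/100 × 87/100
= 637/5000 + 957/10000 = 2231/10000

P(the email is spam|the filter flags the email) = (637/5000) / (2231/10000) = 1274/2231

P(the email is spam|the filter flags the email) = 1274/2231 ≈ 57.10%


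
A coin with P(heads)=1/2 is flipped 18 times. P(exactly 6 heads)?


Binomial: P(X=6) = C(18,6)×p^6×(1-p)^12
= 18564 × 1/64 × 1/4096 = 4641/65536

P(X=6) = 4641/65536 ≈ 7.08%


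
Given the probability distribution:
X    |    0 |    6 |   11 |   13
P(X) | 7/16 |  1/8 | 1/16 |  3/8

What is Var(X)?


E[X] = 101/16
E[X²] = 1207/16
Var(X) = E[X²] - (E[X])² = 1207/16 - 10201/256 = 9111/256

Var(X) = 9111/256 ≈ 35.5898


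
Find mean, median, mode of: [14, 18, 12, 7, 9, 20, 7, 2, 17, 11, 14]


Sorted: [2, 7, 7, 9, 11, 12, 14, 14, 17, 18, 20]
Mean = 131/11
Median = 12
Freq: {14: 2, 18: 1, 12: 1, 7: 2, 9: 1, 20: 1, 2: 1, 17: 1, 11: 1}
Mode: [7, 14]

Mean=131/11, Median=12, Mode=[7, 14]


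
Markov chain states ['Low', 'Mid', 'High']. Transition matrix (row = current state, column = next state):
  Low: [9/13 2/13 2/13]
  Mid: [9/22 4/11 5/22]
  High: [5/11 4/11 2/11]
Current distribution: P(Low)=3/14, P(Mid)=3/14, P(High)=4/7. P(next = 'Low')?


P(next=Low) = Σᵢ P(now=i)×P(i→Low)
= 3/14×9/13 + 3/14×9/22 + 4/7×5/11
= 27/182 + 27/308 + 20/77 = 1985/4004

P = 1985/4004 ≈ 0.4958


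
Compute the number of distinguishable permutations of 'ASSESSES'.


Letters: 8, freq: {'A': 1, 'S': 5, 'E': 2}
8!/(1!×5!×2!) = 40320/240 = 168

168


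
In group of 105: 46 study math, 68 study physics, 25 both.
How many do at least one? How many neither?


|A∪B| = 46+68-25 = 89
Neither = 105-89 = 16

At least one: 89; Neither: 16


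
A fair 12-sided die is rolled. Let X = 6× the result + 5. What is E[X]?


E[die] = (1+12)/2 = 13/2
E[X] = 6×13/2 + 5 = 44

E[X] = 44


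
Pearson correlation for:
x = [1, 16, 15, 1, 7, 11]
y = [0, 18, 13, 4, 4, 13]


n=6, Σx=51, Σy=52, Σxy=658, Σx²=653, Σy²=694
r = (6×658 - 51×52)/√((6×653 - 51²)(6×694 - 52²))
= 1296/√(1317×1460) = 1296/√1922820 ≈ 1296/1386.6579 ≈ 0.9346

r ≈ 0.9346


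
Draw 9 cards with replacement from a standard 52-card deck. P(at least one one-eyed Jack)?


P(not a one-eyed Jack) = 50/52 = 25/26
P(none in 9 draws) = (25/26)^9 = 3814697265625/5429503678976
P(≥1 one-eyed Jack) = 1 - 3814697265625/5429503678976 = 1614806413351/5429503678976

P = 1614806413351/5429503678976 ≈ 29.74%


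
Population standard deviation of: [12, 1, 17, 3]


Mean = 33/4
  (12-33/4)²=225/16
  (1-33/4)²=841/16
  (17-33/4)²=1225/16
  (3-33/4)²=441/16
Σ(x-μ)² = 683/4
σ² = (683/4)/4 = 683/16

σ = √(683/16) ≈ 6.5336


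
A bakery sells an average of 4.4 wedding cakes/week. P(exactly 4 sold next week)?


Poisson(λ=4.4): P(X=4) = e^(-λ)×λ^k/k!
= e^(-4.4) × 4.4^4 / 4!
≈ 0.0122773399 × 374.8096 / 24 ≈ 0.191736

P(X=4) ≈ 0.191736 ≈ 19.17%


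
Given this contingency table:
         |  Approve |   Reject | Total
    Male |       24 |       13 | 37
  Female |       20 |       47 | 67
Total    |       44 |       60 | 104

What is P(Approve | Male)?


P(Approve | Male) = 24/(24+13) = 24/37

P(Approve|Male) = 24/37 ≈ 64.86%


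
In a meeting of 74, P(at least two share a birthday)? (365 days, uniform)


P(all different) = Π(365-i)/365 for i=0..73
= 0.000351
P(match) = 1 - 0.000351 = 0.999649

P ≈ 0.9996 ≈ 99.96%


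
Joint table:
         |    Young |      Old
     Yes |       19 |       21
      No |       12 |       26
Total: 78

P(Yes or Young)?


P(Yes∨Young) = P(Yes) + P(Young) - P(Yes∧Young)
= (40 + 31 - 19)/78 = 52/78 = 2/3

P = 2/3 ≈ 66.67%


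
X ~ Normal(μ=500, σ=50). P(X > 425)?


z = (425-500)/50 = -1.5
P(X > 425) = 1 - P(Z ≤ -1.5) = 1 - 0.0668 = 0.9332

P(X > 425) ≈ 0.9332


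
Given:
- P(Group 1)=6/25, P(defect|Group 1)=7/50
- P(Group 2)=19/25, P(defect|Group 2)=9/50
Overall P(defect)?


P(B) = Σ P(B|Aᵢ)×P(Aᵢ)
  7/50×6/25 = 21/625
  9/50×19/25 = 171/1250
Sum = 213/1250

P(defect) = 213/1250 ≈ 17.04%


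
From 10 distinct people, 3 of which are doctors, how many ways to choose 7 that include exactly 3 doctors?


Choose 3 of the 3 doctors and 4 of the other 7 people:
C(3,3)×C(7,4) = 1×35 = 35

35


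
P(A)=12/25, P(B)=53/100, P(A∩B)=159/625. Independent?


P(A)×P(B) = 159/625
P(A∩B) = 159/625
Equal ✓ → Independent

Yes, independent


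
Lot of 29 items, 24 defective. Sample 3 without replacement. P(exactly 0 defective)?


Hypergeometric: C(24,0)×C(5,3)/C(29,3)
= 1×10/3654 = 5/1827

P(X=0) = 5/1827 ≈ 0.27%


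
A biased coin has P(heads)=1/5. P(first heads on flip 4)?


Geometric: P(X=4) = (1-p)^(k-1)×p = (4/5)^3×1/5 = 64/625

P(X=4) = 64/625 ≈ 10.24%


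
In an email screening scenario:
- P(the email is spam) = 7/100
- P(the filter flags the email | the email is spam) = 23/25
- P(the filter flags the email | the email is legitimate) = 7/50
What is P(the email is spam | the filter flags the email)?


Using Bayes' theorem:
P(A|B) = P(B|A)·P(A) / P(B)

P(the filter flags the email) = 23/25 × 7/100 + 7/50 × 93/100
= 161/2500 + 651/5000 = 973/5000

P(the email is spam|the filter flags the email) = (161/2500) / (973/5000) = 46/139

P(the email is spam|the filter flags the email) = 46/139 ≈ 33.09%


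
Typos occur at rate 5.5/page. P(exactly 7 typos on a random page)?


Poisson(λ=5.5): P(X=7) = e^(-λ)×λ^k/k!
= e^(-5.5) × 5.5^7 / 7!
≈ 0.004086771438 × 152243.523438 / 5040 ≈ 0.123449

P(X=7) ≈ 0.123449 ≈ 12.34%


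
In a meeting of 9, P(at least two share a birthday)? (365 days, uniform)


P(all different) = Π(365-i)/365 for i=0..8
= 0.905376
P(match) = 1 - 0.905376 = 0.094624

P ≈ 0.0946 ≈ 9.46%


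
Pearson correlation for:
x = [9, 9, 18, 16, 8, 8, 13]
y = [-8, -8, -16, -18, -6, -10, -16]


n=7, Σx=81, Σy=-82, Σxy=-1056, Σx²=1039, Σy²=1100
r = (7×(-1056) - 81×(-82))/√((7×1039 - 81²)(7×1100 - (-82)²))
= -750/√(712×976) = -750/√694912 ≈ -750/833.6138 ≈ -0.8997

r ≈ -0.8997


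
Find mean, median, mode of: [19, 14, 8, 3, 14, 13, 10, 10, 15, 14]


Sorted: [3, 8, 10, 10, 13, 14, 14, 14, 15, 19]
Mean = 120/10 = 12
Median = 27/2
Freq: {19: 1, 14: 3, 8: 1, 3: 1, 13: 1, 10: 2, 15: 1}
Mode: [14]

Mean=12, Median=27/2, Mode=14


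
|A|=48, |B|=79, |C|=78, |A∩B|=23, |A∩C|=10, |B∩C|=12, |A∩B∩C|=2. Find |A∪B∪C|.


|A∪B∪C| = 48+79+78-23-10-12+2 = 162

|A∪B∪C| = 162


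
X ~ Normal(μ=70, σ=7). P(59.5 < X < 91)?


z₁=(59.5-70)/7=-1.5, z₂=(91-70)/7=3.0
P = Φ(3.0) - Φ(-1.5) = 0.998650 - 0.066807 = 0.931843 ≈ 0.9318

P(59.5 < X < 91) ≈ 0.9318


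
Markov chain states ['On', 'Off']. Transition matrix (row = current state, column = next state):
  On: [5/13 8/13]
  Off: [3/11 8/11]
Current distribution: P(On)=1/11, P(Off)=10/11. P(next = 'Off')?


P(next=Off) = Σᵢ P(now=i)×P(i→Off)
= 1/11×8/13 + 10/11×8/11
= 8/143 + 80/121 = 1128/1573

P = 1128/1573 ≈ 0.7171


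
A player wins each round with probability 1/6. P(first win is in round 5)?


Geometric: P(X=5) = (1-p)^(k-1)×p = (5/6)^4×1/6 = 625/7776

P(X=5) = 625/7776 ≈ 8.04%


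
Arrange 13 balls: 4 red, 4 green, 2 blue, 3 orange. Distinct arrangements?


13!/(4!×4!×2!×3!) = 900900

900900


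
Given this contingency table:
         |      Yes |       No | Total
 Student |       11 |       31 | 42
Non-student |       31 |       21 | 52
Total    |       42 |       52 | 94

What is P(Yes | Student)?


P(Yes | Student) = 11/(11+31) = 11/42

P(Yes|Student) = 11/42 ≈ 26.19%


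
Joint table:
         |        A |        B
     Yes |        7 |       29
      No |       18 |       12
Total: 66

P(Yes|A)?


P(Yes|A) = 7/(7+18) = 7/25

P = 7/25 ≈ 28.00%


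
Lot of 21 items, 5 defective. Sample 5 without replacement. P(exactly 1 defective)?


Hypergeometric: C(5,1)×C(16,4)/C(21,5)
= 5×1820/20349 = 1300/2907

P(X=1) = 1300/2907 ≈ 44.72%


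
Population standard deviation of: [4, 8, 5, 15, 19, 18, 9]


Mean = 78/7
  (4-78/7)²=2500/49
  (8-78/7)²=484/49
  (5-78/7)²=1849/49
  (15-78/7)²=729/49
  (19-78/7)²=3025/49
  (18-78/7)²=2304/49
  (9-78/7)²=225/49
Σ(x-μ)² = 1588/7
σ² = (1588/7)/7 = 1588/49

σ = √(1588/49) ≈ 5.6928


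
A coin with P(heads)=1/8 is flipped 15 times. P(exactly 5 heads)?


Binomial: P(X=5) = C(15,5)×p^5×(1-p)^10
= 3003 × 1/32768 × 282475249/1073741824 = 848273172747/35184372088832

P(X=5) = 848273172747/35184372088832 ≈ 2.41%


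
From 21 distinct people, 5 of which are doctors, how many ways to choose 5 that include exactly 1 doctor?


Choose 1 of the 5 doctors and 4 of the other 16 people:
C(5,1)×C(16,4) = 5×1820 = 9100

9100


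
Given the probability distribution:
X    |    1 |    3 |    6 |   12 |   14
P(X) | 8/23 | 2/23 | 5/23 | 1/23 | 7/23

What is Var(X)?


E[X] = 154/23
E[X²] = 1722/23
Var(X) = E[X²] - (E[X])² = 1722/23 - 23716/529 = 15890/529

Var(X) = 15890/529 ≈ 30.0378


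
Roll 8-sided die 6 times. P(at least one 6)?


P(no 6)^6 = (7/8)^6 = 117649/262144
P(≥1) = 1 - 117649/262144 = 144495/262144

P = 144495/262144 ≈ 55.12%
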